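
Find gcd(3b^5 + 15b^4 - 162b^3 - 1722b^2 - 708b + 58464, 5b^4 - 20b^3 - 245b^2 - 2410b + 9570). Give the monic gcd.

b^2 + 10b + 58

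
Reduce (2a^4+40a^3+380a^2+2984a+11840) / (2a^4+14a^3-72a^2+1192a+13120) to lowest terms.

(a^2+2a+74)/(a^2-11a+82)

By polynomial division,
  2a^4+40a^3+380a^2+2984a+11840 = (2a^4+14a^3-72a^2+1192a+13120) + (26a^3+452a^2+1792a-1280)
  2a^4+14a^3-72a^2+1192a+13120 = ((1/13)a-135/169)(26a^3+452a^2+1792a-1280) + ((25556/169)a^2+(460008/169)a+2044480/169)
  26a^3+452a^2+1792a-1280 = ((2197/12778)a-676/6389)((25556/169)a^2+(460008/169)a+2044480/169) + (0)
Last nonzero remainder: (25556/169)a^2+(460008/169)a+2044480/169. Dividing through by 25556/169 gives the monic gcd a^2+18a+80.
Cancel a^2+18a+80 from numerator and denominator to get the reduced form.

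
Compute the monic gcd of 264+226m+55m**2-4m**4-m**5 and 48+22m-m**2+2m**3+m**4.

6+5m+m**2

By polynomial division,
  -m**5-4m**4+55m**2+226m+264 = (-m-2)(m**4+2m**3-m**2+22m+48) + (3m**3+75m**2+318m+360)
  m**4+2m**3-m**2+22m+48 = ((1/3)m-23/3)(3m**3+75m**2+318m+360) + (468m**2+2340m+2808)
  3m**3+75m**2+318m+360 = ((1/156)m+5/39)(468m**2+2340m+2808) + (0)
Last nonzero remainder: 468m**2+2340m+2808. Dividing through by 468 gives the monic gcd m**2+5m+6.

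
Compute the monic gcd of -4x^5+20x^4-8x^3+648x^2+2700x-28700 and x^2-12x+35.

x^2-12x+35

Euclidean algorithm in ℚ[x]:
  -4x^5+20x^4-8x^3+648x^2+2700x-28700 = (-4x^3-28x^2-204x-820)(x^2-12x+35) + (0)
The last nonzero remainder x^2-12x+35 is already monic.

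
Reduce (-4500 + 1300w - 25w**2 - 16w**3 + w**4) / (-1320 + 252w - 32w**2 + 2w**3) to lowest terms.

Repeated division with remainder:
  w**4 - 16w**3 - 25w**2 + 1300w - 4500 = ((1/2)w)(2w**3 - 32w**2 + 252w - 1320) + (-151w**2 + 1960w - 4500)
  2w**3 - 32w**2 + 252w - 1320 = (-(2/151)w + 912/22801)(-151w**2 + 1960w - 4500) + ((2599332/22801)w - 25993320/22801)
  -151w**2 + 1960w - 4500 = (-(3442951/2599332)w + 1710075/433222)((2599332/22801)w - 25993320/22801) + (0)
Last nonzero remainder: (2599332/22801)w - 25993320/22801. Dividing through by 2599332/22801 gives the monic gcd w - 10.
Cancel w - 10 from numerator and denominator to get the reduced form.

(450 - 85w - 6w**2 + w**3)/(132 - 12w + 2w**2)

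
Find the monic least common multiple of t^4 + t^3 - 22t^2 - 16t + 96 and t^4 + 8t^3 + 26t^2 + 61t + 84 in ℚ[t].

Euclidean algorithm in ℚ[t]:
  t^4 + t^3 - 22t^2 - 16t + 96 = (t^4 + 8t^3 + 26t^2 + 61t + 84) + (-7t^3 - 48t^2 - 77t + 12)
  t^4 + 8t^3 + 26t^2 + 61t + 84 = (-(1/7)t - 8/49)(-7t^3 - 48t^2 - 77t + 12) + ((351/49)t^2 + (351/7)t + 4212/49)
  -7t^3 - 48t^2 - 77t + 12 = (-(343/351)t + 49/351)((351/49)t^2 + (351/7)t + 4212/49) + (0)
Last nonzero remainder: (351/49)t^2 + (351/7)t + 4212/49. Dividing through by 351/49 gives the monic gcd t^2 + 7t + 12.
Then lcm(f, g) = f·g / gcd(f, g); expanding and making the result monic gives the answer.

t^6 + 2t^5 - 14t^4 - 31t^3 - 74t^2 - 16t + 672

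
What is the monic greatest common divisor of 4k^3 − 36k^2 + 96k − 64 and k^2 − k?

k − 1

Euclidean algorithm in ℚ[k]:
  4k^3 − 36k^2 + 96k − 64 = (4k − 32)(k^2 − k) + (64k − 64)
  k^2 − k = ((1/64)k)(64k − 64) + (0)
Last nonzero remainder: 64k − 64. Dividing through by 64 gives the monic gcd k − 1.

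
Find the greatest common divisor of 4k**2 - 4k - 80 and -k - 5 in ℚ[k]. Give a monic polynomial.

1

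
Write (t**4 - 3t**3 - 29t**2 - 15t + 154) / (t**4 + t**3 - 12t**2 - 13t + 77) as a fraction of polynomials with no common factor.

Apply the Euclidean algorithm:
  t**4 - 3t**3 - 29t**2 - 15t + 154 = (t**4 + t**3 - 12t**2 - 13t + 77) + (-4t**3 - 17t**2 - 2t + 77)
  t**4 + t**3 - 12t**2 - 13t + 77 = (-(1/4)t + 13/16)(-4t**3 - 17t**2 - 2t + 77) + ((21/16)t**2 + (63/8)t + 231/16)
  -4t**3 - 17t**2 - 2t + 77 = (-(64/21)t + 16/3)((21/16)t**2 + (63/8)t + 231/16) + (0)
Last nonzero remainder: (21/16)t**2 + (63/8)t + 231/16. Dividing through by 21/16 gives the monic gcd t**2 + 6t + 11.
Cancel t**2 + 6t + 11 from numerator and denominator to get the reduced form.

(t**2 - 9t + 14)/(t**2 - 5t + 7)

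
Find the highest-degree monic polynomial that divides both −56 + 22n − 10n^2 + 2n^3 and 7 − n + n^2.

Repeated division with remainder:
  2n^3 − 10n^2 + 22n − 56 = (2n − 8)(n^2 − n + 7) + (0)
The last nonzero remainder n^2 − n + 7 is already monic.

7 − n + n^2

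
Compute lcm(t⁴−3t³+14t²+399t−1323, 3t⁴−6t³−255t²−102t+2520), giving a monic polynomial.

t⁶−9t⁵−8t⁴+435t³−4277t²−8022t+52920

By polynomial division,
  t⁴−3t³+14t²+399t−1323 = (1/3)(3t⁴−6t³−255t²−102t+2520) + (−t³+99t²+433t−2163)
  3t⁴−6t³−255t²−102t+2520 = (−3t−291)(−t³+99t²+433t−2163) + (29853t²+119412t−626913)
  −t³+99t²+433t−2163 = (−(1/29853)t+103/29853)(29853t²+119412t−626913) + (0)
Last nonzero remainder: 29853t²+119412t−626913. Dividing through by 29853 gives the monic gcd t²+4t−21.
Then lcm(f, g) = f·g / gcd(f, g); expanding and making the result monic gives the answer.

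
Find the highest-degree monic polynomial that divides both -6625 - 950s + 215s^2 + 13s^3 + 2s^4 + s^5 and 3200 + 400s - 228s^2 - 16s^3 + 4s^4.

-25 + s^2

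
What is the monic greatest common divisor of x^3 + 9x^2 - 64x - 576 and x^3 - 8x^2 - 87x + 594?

By polynomial division,
  x^3 + 9x^2 - 64x - 576 = (x^3 - 8x^2 - 87x + 594) + (17x^2 + 23x - 1170)
  x^3 - 8x^2 - 87x + 594 = ((1/17)x - 159/289)(17x^2 + 23x - 1170) + (-(1596/289)x - 14364/289)
  17x^2 + 23x - 1170 = (-(4913/1596)x + 18785/798)(-(1596/289)x - 14364/289) + (0)
Last nonzero remainder: -(1596/289)x - 14364/289. Dividing through by -1596/289 gives the monic gcd x + 9.

x + 9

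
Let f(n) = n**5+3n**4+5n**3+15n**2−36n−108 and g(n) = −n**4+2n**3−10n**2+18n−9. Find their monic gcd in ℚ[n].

By polynomial division,
  n**5+3n**4+5n**3+15n**2−36n−108 = (−n−5)(−n**4+2n**3−10n**2+18n−9) + (5n**3−17n**2+45n−153)
  −n**4+2n**3−10n**2+18n−9 = (−(1/5)n−7/25)(5n**3−17n**2+45n−153) + (−(144/25)n**2−1296/25)
  5n**3−17n**2+45n−153 = (−(125/144)n+425/144)(−(144/25)n**2−1296/25) + (0)
Last nonzero remainder: −(144/25)n**2−1296/25. Dividing through by −144/25 gives the monic gcd n**2+9.

n**2+9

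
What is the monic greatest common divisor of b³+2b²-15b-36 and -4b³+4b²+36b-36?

b+3

Apply the Euclidean algorithm:
  b³+2b²-15b-36 = (-1/4)(-4b³+4b²+36b-36) + (3b²-6b-45)
  -4b³+4b²+36b-36 = (-(4/3)b-4/3)(3b²-6b-45) + (-32b-96)
  3b²-6b-45 = (-(3/32)b+15/32)(-32b-96) + (0)
Last nonzero remainder: -32b-96. Dividing through by -32 gives the monic gcd b+3.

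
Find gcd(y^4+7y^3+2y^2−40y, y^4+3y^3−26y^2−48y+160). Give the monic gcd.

y^3+7y^2+2y−40

Apply the Euclidean algorithm:
  y^4+7y^3+2y^2−40y = (y^4+3y^3−26y^2−48y+160) + (4y^3+28y^2+8y−160)
  y^4+3y^3−26y^2−48y+160 = ((1/4)y−1)(4y^3+28y^2+8y−160) + (0)
Last nonzero remainder: 4y^3+28y^2+8y−160. Dividing through by 4 gives the monic gcd y^3+7y^2+2y−40.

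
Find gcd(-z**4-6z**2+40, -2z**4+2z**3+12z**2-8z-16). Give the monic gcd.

z**2-4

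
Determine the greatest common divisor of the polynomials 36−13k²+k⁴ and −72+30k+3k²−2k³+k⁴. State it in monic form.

Repeated division with remainder:
  k⁴−13k²+36 = (k⁴−2k³+3k²+30k−72) + (2k³−16k²−30k+108)
  k⁴−2k³+3k²+30k−72 = ((1/2)k+3)(2k³−16k²−30k+108) + (66k²+66k−396)
  2k³−16k²−30k+108 = ((1/33)k−3/11)(66k²+66k−396) + (0)
Last nonzero remainder: 66k²+66k−396. Dividing through by 66 gives the monic gcd k²+k−6.

−6+k+k²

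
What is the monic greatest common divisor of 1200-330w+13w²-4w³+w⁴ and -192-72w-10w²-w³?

Euclidean algorithm in ℚ[w]:
  w⁴-4w³+13w²-330w+1200 = (-w+14)(-w³-10w²-72w-192) + (81w²+486w+3888)
  -w³-10w²-72w-192 = (-(1/81)w-4/81)(81w²+486w+3888) + (0)
Last nonzero remainder: 81w²+486w+3888. Dividing through by 81 gives the monic gcd w²+6w+48.

48+6w+w²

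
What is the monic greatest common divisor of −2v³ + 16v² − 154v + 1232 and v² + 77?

Apply the Euclidean algorithm:
  −2v³ + 16v² − 154v + 1232 = (−2v + 16)(v² + 77) + (0)
The last nonzero remainder v² + 77 is already monic.

v² + 77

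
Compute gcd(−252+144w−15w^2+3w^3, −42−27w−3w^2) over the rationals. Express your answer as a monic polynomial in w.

Repeated division with remainder:
  3w^3−15w^2+144w−252 = (−w+14)(−3w^2−27w−42) + (480w+336)
  −3w^2−27w−42 = (−(1/160)w−83/1600)(480w+336) + (−2457/100)
  480w+336 = (−(16000/819)w−1600/117)(−2457/100) + (0)
The last nonzero remainder is the constant −2457/100, so the polynomials are coprime and gcd = 1.

1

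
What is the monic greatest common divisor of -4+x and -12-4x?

1

Repeated division with remainder:
  x-4 = (-1/4)(-4x-12) + (-7)
  -4x-12 = ((4/7)x+12/7)(-7) + (0)
The last nonzero remainder is the constant -7, so the polynomials are coprime and gcd = 1.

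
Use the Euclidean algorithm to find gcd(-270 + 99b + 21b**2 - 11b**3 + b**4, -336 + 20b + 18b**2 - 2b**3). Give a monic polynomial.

-6 + b

Euclidean algorithm in ℚ[b]:
  b**4 - 11b**3 + 21b**2 + 99b - 270 = (-(1/2)b + 1)(-2b**3 + 18b**2 + 20b - 336) + (13b**2 - 89b + 66)
  -2b**3 + 18b**2 + 20b - 336 = (-(2/13)b + 56/169)(13b**2 - 89b + 66) + ((10080/169)b - 60480/169)
  13b**2 - 89b + 66 = ((2197/10080)b - 1859/10080)((10080/169)b - 60480/169) + (0)
Last nonzero remainder: (10080/169)b - 60480/169. Dividing through by 10080/169 gives the monic gcd b - 6.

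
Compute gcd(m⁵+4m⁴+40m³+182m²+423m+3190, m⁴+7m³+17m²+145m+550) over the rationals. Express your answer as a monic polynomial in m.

m³+2m²+7m+110

Repeated division with remainder:
  m⁵+4m⁴+40m³+182m²+423m+3190 = (m-3)(m⁴+7m³+17m²+145m+550) + (44m³+88m²+308m+4840)
  m⁴+7m³+17m²+145m+550 = ((1/44)m+5/44)(44m³+88m²+308m+4840) + (0)
Last nonzero remainder: 44m³+88m²+308m+4840. Dividing through by 44 gives the monic gcd m³+2m²+7m+110.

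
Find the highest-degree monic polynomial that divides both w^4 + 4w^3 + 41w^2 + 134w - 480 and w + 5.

Repeated division with remainder:
  w^4 + 4w^3 + 41w^2 + 134w - 480 = (w^3 - w^2 + 46w - 96)(w + 5) + (0)
The last nonzero remainder w + 5 is already monic.

w + 5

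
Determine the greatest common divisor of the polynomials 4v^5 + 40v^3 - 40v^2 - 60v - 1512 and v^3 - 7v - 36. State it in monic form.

Euclidean algorithm in ℚ[v]:
  4v^5 + 40v^3 - 40v^2 - 60v - 1512 = (4v^2 + 68)(v^3 - 7v - 36) + (104v^2 + 416v + 936)
  v^3 - 7v - 36 = ((1/104)v - 1/26)(104v^2 + 416v + 936) + (0)
Last nonzero remainder: 104v^2 + 416v + 936. Dividing through by 104 gives the monic gcd v^2 + 4v + 9.

v^2 + 4v + 9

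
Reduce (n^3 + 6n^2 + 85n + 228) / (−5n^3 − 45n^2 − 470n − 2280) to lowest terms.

(−n − 3)/(5n + 30)

Euclidean algorithm in ℚ[n]:
  n^3 + 6n^2 + 85n + 228 = (−1/5)(−5n^3 − 45n^2 − 470n − 2280) + (−3n^2 − 9n − 228)
  −5n^3 − 45n^2 − 470n − 2280 = ((5/3)n + 10)(−3n^2 − 9n − 228) + (0)
Last nonzero remainder: −3n^2 − 9n − 228. Dividing through by −3 gives the monic gcd n^2 + 3n + 76.
Cancel n^2 + 3n + 76 from numerator and denominator to get the reduced form.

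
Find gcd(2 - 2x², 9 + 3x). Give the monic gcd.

1

Apply the Euclidean algorithm:
  -2x² + 2 = (-(2/3)x + 2)(3x + 9) + (-16)
  3x + 9 = (-(3/16)x - 9/16)(-16) + (0)
The last nonzero remainder is the constant -16, so the polynomials are coprime and gcd = 1.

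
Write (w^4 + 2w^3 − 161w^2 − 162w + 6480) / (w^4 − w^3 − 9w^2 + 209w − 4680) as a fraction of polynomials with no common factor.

Apply the Euclidean algorithm:
  w^4 + 2w^3 − 161w^2 − 162w + 6480 = (w^4 − w^3 − 9w^2 + 209w − 4680) + (3w^3 − 152w^2 − 371w + 11160)
  w^4 − w^3 − 9w^2 + 209w − 4680 = ((1/3)w + 149/9)(3w^3 − 152w^2 − 371w + 11160) + ((23680/9)w^2 + (23680/9)w − 189440)
  3w^3 − 152w^2 − 371w + 11160 = ((27/23680)w − 279/4736)((23680/9)w^2 + (23680/9)w − 189440) + (0)
Last nonzero remainder: (23680/9)w^2 + (23680/9)w − 189440. Dividing through by 23680/9 gives the monic gcd w^2 + w − 72.
Cancel w^2 + w − 72 from numerator and denominator to get the reduced form.

(w^2 + w − 90)/(w^2 − 2w + 65)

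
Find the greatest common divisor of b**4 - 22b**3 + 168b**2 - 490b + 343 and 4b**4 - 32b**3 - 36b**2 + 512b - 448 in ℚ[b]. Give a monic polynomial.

b**2 - 8b + 7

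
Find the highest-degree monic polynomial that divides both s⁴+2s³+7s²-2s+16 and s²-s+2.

By polynomial division,
  s⁴+2s³+7s²-2s+16 = (s²+3s+8)(s²-s+2) + (0)
The last nonzero remainder s²-s+2 is already monic.

s²-s+2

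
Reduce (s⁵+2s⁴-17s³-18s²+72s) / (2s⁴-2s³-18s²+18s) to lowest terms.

Apply the Euclidean algorithm:
  s⁵+2s⁴-17s³-18s²+72s = ((1/2)s+3/2)(2s⁴-2s³-18s²+18s) + (-5s³+45s)
  2s⁴-2s³-18s²+18s = (-(2/5)s+2/5)(-5s³+45s) + (0)
Last nonzero remainder: -5s³+45s. Dividing through by -5 gives the monic gcd s³-9s.
Cancel s³-9s from numerator and denominator to get the reduced form.

(s²+2s-8)/(2s-2)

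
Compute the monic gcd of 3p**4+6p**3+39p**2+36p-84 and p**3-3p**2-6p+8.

p**2+p-2

By polynomial division,
  3p**4+6p**3+39p**2+36p-84 = (3p+15)(p**3-3p**2-6p+8) + (102p**2+102p-204)
  p**3-3p**2-6p+8 = ((1/102)p-2/51)(102p**2+102p-204) + (0)
Last nonzero remainder: 102p**2+102p-204. Dividing through by 102 gives the monic gcd p**2+p-2.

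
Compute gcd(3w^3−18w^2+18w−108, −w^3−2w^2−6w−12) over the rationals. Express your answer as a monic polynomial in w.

By polynomial division,
  3w^3−18w^2+18w−108 = (−3)(−w^3−2w^2−6w−12) + (−24w^2−144)
  −w^3−2w^2−6w−12 = ((1/24)w+1/12)(−24w^2−144) + (0)
Last nonzero remainder: −24w^2−144. Dividing through by −24 gives the monic gcd w^2+6.

w^2+6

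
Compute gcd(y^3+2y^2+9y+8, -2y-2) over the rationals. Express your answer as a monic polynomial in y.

Apply the Euclidean algorithm:
  y^3+2y^2+9y+8 = (-(1/2)y^2-(1/2)y-4)(-2y-2) + (0)
Last nonzero remainder: -2y-2. Dividing through by -2 gives the monic gcd y+1.

y+1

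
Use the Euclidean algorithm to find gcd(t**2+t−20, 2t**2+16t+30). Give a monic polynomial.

t+5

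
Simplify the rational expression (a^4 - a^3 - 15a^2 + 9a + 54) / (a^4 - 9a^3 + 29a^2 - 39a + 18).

By polynomial division,
  a^4 - a^3 - 15a^2 + 9a + 54 = (a^4 - 9a^3 + 29a^2 - 39a + 18) + (8a^3 - 44a^2 + 48a + 36)
  a^4 - 9a^3 + 29a^2 - 39a + 18 = ((1/8)a - 7/16)(8a^3 - 44a^2 + 48a + 36) + ((15/4)a^2 - (45/2)a + 135/4)
  8a^3 - 44a^2 + 48a + 36 = ((32/15)a + 16/15)((15/4)a^2 - (45/2)a + 135/4) + (0)
Last nonzero remainder: (15/4)a^2 - (45/2)a + 135/4. Dividing through by 15/4 gives the monic gcd a^2 - 6a + 9.
Cancel a^2 - 6a + 9 from numerator and denominator to get the reduced form.

(a^2 + 5a + 6)/(a^2 - 3a + 2)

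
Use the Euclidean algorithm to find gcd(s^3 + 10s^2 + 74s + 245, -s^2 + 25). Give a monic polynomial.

By polynomial division,
  s^3 + 10s^2 + 74s + 245 = (-s - 10)(-s^2 + 25) + (99s + 495)
  -s^2 + 25 = (-(1/99)s + 5/99)(99s + 495) + (0)
Last nonzero remainder: 99s + 495. Dividing through by 99 gives the monic gcd s + 5.

s + 5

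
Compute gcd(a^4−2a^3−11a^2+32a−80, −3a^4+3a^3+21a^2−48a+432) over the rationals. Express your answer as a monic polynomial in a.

Repeated division with remainder:
  a^4−2a^3−11a^2+32a−80 = (−1/3)(−3a^4+3a^3+21a^2−48a+432) + (−a^3−4a^2+16a+64)
  −3a^4+3a^3+21a^2−48a+432 = (3a−15)(−a^3−4a^2+16a+64) + (−87a^2+1392)
  −a^3−4a^2+16a+64 = ((1/87)a+4/87)(−87a^2+1392) + (0)
Last nonzero remainder: −87a^2+1392. Dividing through by −87 gives the monic gcd a^2−16.

a^2−16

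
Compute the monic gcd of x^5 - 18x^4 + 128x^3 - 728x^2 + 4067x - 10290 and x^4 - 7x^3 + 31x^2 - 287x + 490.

x^3 - 5x^2 + 21x - 245

Euclidean algorithm in ℚ[x]:
  x^5 - 18x^4 + 128x^3 - 728x^2 + 4067x - 10290 = (x - 11)(x^4 - 7x^3 + 31x^2 - 287x + 490) + (20x^3 - 100x^2 + 420x - 4900)
  x^4 - 7x^3 + 31x^2 - 287x + 490 = ((1/20)x - 1/10)(20x^3 - 100x^2 + 420x - 4900) + (0)
Last nonzero remainder: 20x^3 - 100x^2 + 420x - 4900. Dividing through by 20 gives the monic gcd x^3 - 5x^2 + 21x - 245.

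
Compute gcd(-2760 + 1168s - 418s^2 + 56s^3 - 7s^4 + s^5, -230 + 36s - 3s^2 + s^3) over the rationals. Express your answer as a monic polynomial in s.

Apply the Euclidean algorithm:
  s^5 - 7s^4 + 56s^3 - 418s^2 + 1168s - 2760 = (s^2 - 4s + 8)(s^3 - 3s^2 + 36s - 230) + (-20s^2 - 40s - 920)
  s^3 - 3s^2 + 36s - 230 = (-(1/20)s + 1/4)(-20s^2 - 40s - 920) + (0)
Last nonzero remainder: -20s^2 - 40s - 920. Dividing through by -20 gives the monic gcd s^2 + 2s + 46.

46 + 2s + s^2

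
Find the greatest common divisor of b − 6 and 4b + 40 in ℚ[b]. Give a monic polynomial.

1

Repeated division with remainder:
  b − 6 = (1/4)(4b + 40) + (−16)
  4b + 40 = (−(1/4)b − 5/2)(−16) + (0)
The last nonzero remainder is the constant −16, so the polynomials are coprime and gcd = 1.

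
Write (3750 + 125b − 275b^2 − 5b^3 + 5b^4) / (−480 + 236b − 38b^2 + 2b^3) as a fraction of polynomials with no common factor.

(125 + 50b + 5b^2)/(−16 + 2b)

Euclidean algorithm in ℚ[b]:
  5b^4 − 5b^3 − 275b^2 + 125b + 3750 = ((5/2)b + 45)(2b^3 − 38b^2 + 236b − 480) + (845b^2 − 9295b + 25350)
  2b^3 − 38b^2 + 236b − 480 = ((2/845)b − 16/845)(845b^2 − 9295b + 25350) + (0)
Last nonzero remainder: 845b^2 − 9295b + 25350. Dividing through by 845 gives the monic gcd b^2 − 11b + 30.
Cancel b^2 − 11b + 30 from numerator and denominator to get the reduced form.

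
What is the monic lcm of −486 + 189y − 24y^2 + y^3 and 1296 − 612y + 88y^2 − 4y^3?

Repeated division with remainder:
  y^3 − 24y^2 + 189y − 486 = (−1/4)(−4y^3 + 88y^2 − 612y + 1296) + (−2y^2 + 36y − 162)
  −4y^3 + 88y^2 − 612y + 1296 = (2y − 8)(−2y^2 + 36y − 162) + (0)
Last nonzero remainder: −2y^2 + 36y − 162. Dividing through by −2 gives the monic gcd y^2 − 18y + 81.
Then lcm(f, g) = f·g / gcd(f, g); expanding and making the result monic gives the answer.

1944 − 1242y + 285y^2 − 28y^3 + y^4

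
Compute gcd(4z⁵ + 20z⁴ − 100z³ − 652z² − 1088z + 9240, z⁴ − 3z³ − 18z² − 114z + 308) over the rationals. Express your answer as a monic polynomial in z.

By polynomial division,
  4z⁵ + 20z⁴ − 100z³ − 652z² − 1088z + 9240 = (4z + 32)(z⁴ − 3z³ − 18z² − 114z + 308) + (68z³ + 380z² + 1328z − 616)
  z⁴ − 3z³ − 18z² − 114z + 308 = ((1/68)z − 73/578)(68z³ + 380z² + 1328z − 616) + ((3024/289)z² + (18144/289)z + 66528/289)
  68z³ + 380z² + 1328z − 616 = ((4913/756)z − 289/108)((3024/289)z² + (18144/289)z + 66528/289) + (0)
Last nonzero remainder: (3024/289)z² + (18144/289)z + 66528/289. Dividing through by 3024/289 gives the monic gcd z² + 6z + 22.

z² + 6z + 22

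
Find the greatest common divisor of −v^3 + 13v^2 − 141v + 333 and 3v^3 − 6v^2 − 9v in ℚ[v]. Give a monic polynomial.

v − 3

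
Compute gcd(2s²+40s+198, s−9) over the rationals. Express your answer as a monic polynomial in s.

Repeated division with remainder:
  2s²+40s+198 = (2s+58)(s−9) + (720)
  s−9 = ((1/720)s−1/80)(720) + (0)
The last nonzero remainder is the constant 720, so the polynomials are coprime and gcd = 1.

1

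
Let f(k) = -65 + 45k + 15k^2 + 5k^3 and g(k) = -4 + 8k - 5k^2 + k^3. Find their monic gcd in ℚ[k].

-1 + k

By polynomial division,
  5k^3 + 15k^2 + 45k - 65 = (5)(k^3 - 5k^2 + 8k - 4) + (40k^2 + 5k - 45)
  k^3 - 5k^2 + 8k - 4 = ((1/40)k - 41/320)(40k^2 + 5k - 45) + ((625/64)k - 625/64)
  40k^2 + 5k - 45 = ((512/125)k + 576/125)((625/64)k - 625/64) + (0)
Last nonzero remainder: (625/64)k - 625/64. Dividing through by 625/64 gives the monic gcd k - 1.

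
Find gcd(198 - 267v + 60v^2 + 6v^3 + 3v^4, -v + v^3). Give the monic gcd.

Repeated division with remainder:
  3v^4 + 6v^3 + 60v^2 - 267v + 198 = (3v + 6)(v^3 - v) + (63v^2 - 261v + 198)
  v^3 - v = ((1/63)v + 29/441)(63v^2 - 261v + 198) + ((638/49)v - 638/49)
  63v^2 - 261v + 198 = ((3087/638)v - 441/29)((638/49)v - 638/49) + (0)
Last nonzero remainder: (638/49)v - 638/49. Dividing through by 638/49 gives the monic gcd v - 1.

-1 + v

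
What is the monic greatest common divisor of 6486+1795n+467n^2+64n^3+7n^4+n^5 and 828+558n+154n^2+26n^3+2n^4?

138+47n+10n^2+n^3

Apply the Euclidean algorithm:
  n^5+7n^4+64n^3+467n^2+1795n+6486 = ((1/2)n−3)(2n^4+26n^3+154n^2+558n+828) + (65n^3+650n^2+3055n+8970)
  2n^4+26n^3+154n^2+558n+828 = ((2/65)n+6/65)(65n^3+650n^2+3055n+8970) + (0)
Last nonzero remainder: 65n^3+650n^2+3055n+8970. Dividing through by 65 gives the monic gcd n^3+10n^2+47n+138.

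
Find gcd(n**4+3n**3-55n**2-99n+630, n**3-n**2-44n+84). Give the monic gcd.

n**2+n-42

Repeated division with remainder:
  n**4+3n**3-55n**2-99n+630 = (n+4)(n**3-n**2-44n+84) + (-7n**2-7n+294)
  n**3-n**2-44n+84 = (-(1/7)n+2/7)(-7n**2-7n+294) + (0)
Last nonzero remainder: -7n**2-7n+294. Dividing through by -7 gives the monic gcd n**2+n-42.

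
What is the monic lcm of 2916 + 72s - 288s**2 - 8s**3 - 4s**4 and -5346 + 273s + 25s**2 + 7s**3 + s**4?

Euclidean algorithm in ℚ[s]:
  -4s**4 - 8s**3 - 288s**2 + 72s + 2916 = (-4)(s**4 + 7s**3 + 25s**2 + 273s - 5346) + (20s**3 - 188s**2 + 1164s - 18468)
  s**4 + 7s**3 + 25s**2 + 273s - 5346 = ((1/20)s + 41/50)(20s**3 - 188s**2 + 1164s - 18468) + ((3024/25)s**2 + (6048/25)s + 244944/25)
  20s**3 - 188s**2 + 1164s - 18468 = ((125/756)s - 475/252)((3024/25)s**2 + (6048/25)s + 244944/25) + (0)
Last nonzero remainder: (3024/25)s**2 + (6048/25)s + 244944/25. Dividing through by 3024/25 gives the monic gcd s**2 + 2s + 81.
Then lcm(f, g) = f·g / gcd(f, g); expanding and making the result monic gives the answer.

48114 - 2457s - 5571s**2 + 210s**3 + 16s**4 + 7s**5 + s**6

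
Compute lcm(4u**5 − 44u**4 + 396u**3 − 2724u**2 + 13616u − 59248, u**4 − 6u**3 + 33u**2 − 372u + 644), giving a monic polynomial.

By polynomial division,
  4u**5 − 44u**4 + 396u**3 − 2724u**2 + 13616u − 59248 = (4u − 20)(u**4 − 6u**3 + 33u**2 − 372u + 644) + (144u**3 − 576u**2 + 3600u − 46368)
  u**4 − 6u**3 + 33u**2 − 372u + 644 = ((1/144)u − 1/72)(144u**3 − 576u**2 + 3600u − 46368) + (0)
Last nonzero remainder: 144u**3 − 576u**2 + 3600u − 46368. Dividing through by 144 gives the monic gcd u**3 − 4u**2 + 25u − 322.
Then lcm(f, g) = f·g / gcd(f, g); expanding and making the result monic gives the answer.

u**6 − 13u**5 + 121u**4 − 879u**3 + 4766u**2 − 21620u + 29624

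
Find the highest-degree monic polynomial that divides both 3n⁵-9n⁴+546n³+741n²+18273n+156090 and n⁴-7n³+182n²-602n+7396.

n²-5n+86

By polynomial division,
  3n⁵-9n⁴+546n³+741n²+18273n+156090 = (3n+12)(n⁴-7n³+182n²-602n+7396) + (84n³+363n²+3309n+67338)
  n⁴-7n³+182n²-602n+7396 = ((1/84)n-317/2352)(84n³+363n²+3309n+67338) + ((150161/784)n²-(750805/784)n+6456923/392)
  84n³+363n²+3309n+67338 = ((65856/150161)n+613872/150161)((150161/784)n²-(750805/784)n+6456923/392) + (0)
Last nonzero remainder: (150161/784)n²-(750805/784)n+6456923/392. Dividing through by 150161/784 gives the monic gcd n²-5n+86.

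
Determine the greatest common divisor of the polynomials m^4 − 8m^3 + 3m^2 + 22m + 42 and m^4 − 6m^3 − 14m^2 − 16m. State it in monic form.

Repeated division with remainder:
  m^4 − 8m^3 + 3m^2 + 22m + 42 = (m^4 − 6m^3 − 14m^2 − 16m) + (−2m^3 + 17m^2 + 38m + 42)
  m^4 − 6m^3 − 14m^2 − 16m = (−(1/2)m − 5/4)(−2m^3 + 17m^2 + 38m + 42) + ((105/4)m^2 + (105/2)m + 105/2)
  −2m^3 + 17m^2 + 38m + 42 = (−(8/105)m + 4/5)((105/4)m^2 + (105/2)m + 105/2) + (0)
Last nonzero remainder: (105/4)m^2 + (105/2)m + 105/2. Dividing through by 105/4 gives the monic gcd m^2 + 2m + 2.

m^2 + 2m + 2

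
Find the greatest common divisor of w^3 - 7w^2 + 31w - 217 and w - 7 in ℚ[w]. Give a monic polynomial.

Repeated division with remainder:
  w^3 - 7w^2 + 31w - 217 = (w^2 + 31)(w - 7) + (0)
The last nonzero remainder w - 7 is already monic.

w - 7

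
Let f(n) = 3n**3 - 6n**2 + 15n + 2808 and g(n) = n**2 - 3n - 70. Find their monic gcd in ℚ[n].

Apply the Euclidean algorithm:
  3n**3 - 6n**2 + 15n + 2808 = (3n + 3)(n**2 - 3n - 70) + (234n + 3018)
  n**2 - 3n - 70 = ((1/234)n - 310/4563)(234n + 3018) + (205390/1521)
  234n + 3018 = ((177957/102695)n + 2295189/102695)(205390/1521) + (0)
The last nonzero remainder is the constant 205390/1521, so the polynomials are coprime and gcd = 1.

1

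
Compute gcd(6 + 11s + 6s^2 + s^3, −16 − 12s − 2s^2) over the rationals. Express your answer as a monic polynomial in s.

2 + s

By polynomial division,
  s^3 + 6s^2 + 11s + 6 = (−(1/2)s)(−2s^2 − 12s − 16) + (3s + 6)
  −2s^2 − 12s − 16 = (−(2/3)s − 8/3)(3s + 6) + (0)
Last nonzero remainder: 3s + 6. Dividing through by 3 gives the monic gcd s + 2.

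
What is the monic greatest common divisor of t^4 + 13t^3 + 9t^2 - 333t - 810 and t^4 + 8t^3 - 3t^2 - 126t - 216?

t^2 + 9t + 18

Euclidean algorithm in ℚ[t]:
  t^4 + 13t^3 + 9t^2 - 333t - 810 = (t^4 + 8t^3 - 3t^2 - 126t - 216) + (5t^3 + 12t^2 - 207t - 594)
  t^4 + 8t^3 - 3t^2 - 126t - 216 = ((1/5)t + 28/25)(5t^3 + 12t^2 - 207t - 594) + ((624/25)t^2 + (5616/25)t + 11232/25)
  5t^3 + 12t^2 - 207t - 594 = ((125/624)t - 275/208)((624/25)t^2 + (5616/25)t + 11232/25) + (0)
Last nonzero remainder: (624/25)t^2 + (5616/25)t + 11232/25. Dividing through by 624/25 gives the monic gcd t^2 + 9t + 18.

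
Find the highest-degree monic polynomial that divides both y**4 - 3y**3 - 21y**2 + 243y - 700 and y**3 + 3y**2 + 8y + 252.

y + 7

Repeated division with remainder:
  y**4 - 3y**3 - 21y**2 + 243y - 700 = (y - 6)(y**3 + 3y**2 + 8y + 252) + (-11y**2 + 39y + 812)
  y**3 + 3y**2 + 8y + 252 = (-(1/11)y - 72/121)(-11y**2 + 39y + 812) + ((12708/121)y + 88956/121)
  -11y**2 + 39y + 812 = (-(1331/12708)y + 3509/3177)((12708/121)y + 88956/121) + (0)
Last nonzero remainder: (12708/121)y + 88956/121. Dividing through by 12708/121 gives the monic gcd y + 7.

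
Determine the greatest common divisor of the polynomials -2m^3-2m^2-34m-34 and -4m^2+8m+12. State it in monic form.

m+1

Apply the Euclidean algorithm:
  -2m^3-2m^2-34m-34 = ((1/2)m+3/2)(-4m^2+8m+12) + (-52m-52)
  -4m^2+8m+12 = ((1/13)m-3/13)(-52m-52) + (0)
Last nonzero remainder: -52m-52. Dividing through by -52 gives the monic gcd m+1.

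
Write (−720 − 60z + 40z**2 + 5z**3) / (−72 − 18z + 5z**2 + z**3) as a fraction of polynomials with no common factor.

(30 + 5z)/(3 + z)

Apply the Euclidean algorithm:
  5z**3 + 40z**2 − 60z − 720 = (5)(z**3 + 5z**2 − 18z − 72) + (15z**2 + 30z − 360)
  z**3 + 5z**2 − 18z − 72 = ((1/15)z + 1/5)(15z**2 + 30z − 360) + (0)
Last nonzero remainder: 15z**2 + 30z − 360. Dividing through by 15 gives the monic gcd z**2 + 2z − 24.
Cancel z**2 + 2z − 24 from numerator and denominator to get the reduced form.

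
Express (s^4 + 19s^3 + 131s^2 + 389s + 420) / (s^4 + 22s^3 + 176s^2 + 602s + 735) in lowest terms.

Euclidean algorithm in ℚ[s]:
  s^4 + 19s^3 + 131s^2 + 389s + 420 = (s^4 + 22s^3 + 176s^2 + 602s + 735) + (-3s^3 - 45s^2 - 213s - 315)
  s^4 + 22s^3 + 176s^2 + 602s + 735 = (-(1/3)s - 7/3)(-3s^3 - 45s^2 - 213s - 315) + (0)
Last nonzero remainder: -3s^3 - 45s^2 - 213s - 315. Dividing through by -3 gives the monic gcd s^3 + 15s^2 + 71s + 105.
Cancel s^3 + 15s^2 + 71s + 105 from numerator and denominator to get the reduced form.

(s + 4)/(s + 7)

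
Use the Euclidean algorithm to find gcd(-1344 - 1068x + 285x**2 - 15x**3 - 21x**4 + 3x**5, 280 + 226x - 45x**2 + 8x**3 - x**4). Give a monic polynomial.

By polynomial division,
  3x**5 - 21x**4 - 15x**3 + 285x**2 - 1068x - 1344 = (-3x - 3)(-x**4 + 8x**3 - 45x**2 + 226x + 280) + (-126x**3 + 828x**2 + 450x - 504)
  -x**4 + 8x**3 - 45x**2 + 226x + 280 = ((1/126)x - 5/441)(-126x**3 + 828x**2 + 450x - 504) + (-(1920/49)x**2 + (11520/49)x + 1920/7)
  -126x**3 + 828x**2 + 450x - 504 = ((1029/320)x - 147/80)(-(1920/49)x**2 + (11520/49)x + 1920/7) + (0)
Last nonzero remainder: -(1920/49)x**2 + (11520/49)x + 1920/7. Dividing through by -1920/49 gives the monic gcd x**2 - 6x - 7.

-7 - 6x + x**2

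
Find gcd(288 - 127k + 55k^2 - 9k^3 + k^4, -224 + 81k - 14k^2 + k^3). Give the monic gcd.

Repeated division with remainder:
  k^4 - 9k^3 + 55k^2 - 127k + 288 = (k + 5)(k^3 - 14k^2 + 81k - 224) + (44k^2 - 308k + 1408)
  k^3 - 14k^2 + 81k - 224 = ((1/44)k - 7/44)(44k^2 - 308k + 1408) + (0)
Last nonzero remainder: 44k^2 - 308k + 1408. Dividing through by 44 gives the monic gcd k^2 - 7k + 32.

32 - 7k + k^2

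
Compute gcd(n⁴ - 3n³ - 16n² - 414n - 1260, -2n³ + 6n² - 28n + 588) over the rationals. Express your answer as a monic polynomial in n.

Euclidean algorithm in ℚ[n]:
  n⁴ - 3n³ - 16n² - 414n - 1260 = (-(1/2)n)(-2n³ + 6n² - 28n + 588) + (-30n² - 120n - 1260)
  -2n³ + 6n² - 28n + 588 = ((1/15)n - 7/15)(-30n² - 120n - 1260) + (0)
Last nonzero remainder: -30n² - 120n - 1260. Dividing through by -30 gives the monic gcd n² + 4n + 42.

n² + 4n + 42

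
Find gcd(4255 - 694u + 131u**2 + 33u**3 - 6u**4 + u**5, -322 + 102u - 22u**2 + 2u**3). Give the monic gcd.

Repeated division with remainder:
  u**5 - 6u**4 + 33u**3 + 131u**2 - 694u + 4255 = ((1/2)u**2 + (5/2)u + 37/2)(2u**3 - 22u**2 + 102u - 322) + (444u**2 - 1776u + 10212)
  2u**3 - 22u**2 + 102u - 322 = ((1/222)u - 7/222)(444u**2 - 1776u + 10212) + (0)
Last nonzero remainder: 444u**2 - 1776u + 10212. Dividing through by 444 gives the monic gcd u**2 - 4u + 23.

23 - 4u + u**2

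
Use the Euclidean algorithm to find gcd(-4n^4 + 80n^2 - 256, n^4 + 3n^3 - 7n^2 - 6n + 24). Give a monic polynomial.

n^2 + 6n + 8

Repeated division with remainder:
  -4n^4 + 80n^2 - 256 = (-4)(n^4 + 3n^3 - 7n^2 - 6n + 24) + (12n^3 + 52n^2 - 24n - 160)
  n^4 + 3n^3 - 7n^2 - 6n + 24 = ((1/12)n - 1/9)(12n^3 + 52n^2 - 24n - 160) + ((7/9)n^2 + (14/3)n + 56/9)
  12n^3 + 52n^2 - 24n - 160 = ((108/7)n - 180/7)((7/9)n^2 + (14/3)n + 56/9) + (0)
Last nonzero remainder: (7/9)n^2 + (14/3)n + 56/9. Dividing through by 7/9 gives the monic gcd n^2 + 6n + 8.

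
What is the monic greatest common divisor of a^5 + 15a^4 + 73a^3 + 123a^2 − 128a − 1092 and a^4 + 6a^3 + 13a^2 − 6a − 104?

a^3 + 2a^2 + 5a − 26

Euclidean algorithm in ℚ[a]:
  a^5 + 15a^4 + 73a^3 + 123a^2 − 128a − 1092 = (a + 9)(a^4 + 6a^3 + 13a^2 − 6a − 104) + (6a^3 + 12a^2 + 30a − 156)
  a^4 + 6a^3 + 13a^2 − 6a − 104 = ((1/6)a + 2/3)(6a^3 + 12a^2 + 30a − 156) + (0)
Last nonzero remainder: 6a^3 + 12a^2 + 30a − 156. Dividing through by 6 gives the monic gcd a^3 + 2a^2 + 5a − 26.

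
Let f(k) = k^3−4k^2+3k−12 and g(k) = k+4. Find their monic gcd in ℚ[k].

1

Euclidean algorithm in ℚ[k]:
  k^3−4k^2+3k−12 = (k^2−8k+35)(k+4) + (−152)
  k+4 = (−(1/152)k−1/38)(−152) + (0)
The last nonzero remainder is the constant −152, so the polynomials are coprime and gcd = 1.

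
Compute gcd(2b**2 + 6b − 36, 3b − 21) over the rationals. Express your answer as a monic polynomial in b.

Apply the Euclidean algorithm:
  2b**2 + 6b − 36 = ((2/3)b + 20/3)(3b − 21) + (104)
  3b − 21 = ((3/104)b − 21/104)(104) + (0)
The last nonzero remainder is the constant 104, so the polynomials are coprime and gcd = 1.

1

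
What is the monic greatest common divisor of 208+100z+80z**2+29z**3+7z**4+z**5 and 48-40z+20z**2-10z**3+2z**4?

4+z**2

Repeated division with remainder:
  z**5+7z**4+29z**3+80z**2+100z+208 = ((1/2)z+6)(2z**4-10z**3+20z**2-40z+48) + (79z**3-20z**2+316z-80)
  2z**4-10z**3+20z**2-40z+48 = ((2/79)z-750/6241)(79z**3-20z**2+316z-80) + ((59892/6241)z**2+239568/6241)
  79z**3-20z**2+316z-80 = ((493039/59892)z-31205/14973)((59892/6241)z**2+239568/6241) + (0)
Last nonzero remainder: (59892/6241)z**2+239568/6241. Dividing through by 59892/6241 gives the monic gcd z**2+4.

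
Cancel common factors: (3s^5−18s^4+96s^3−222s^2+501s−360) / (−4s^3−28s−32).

(−3s^3+15s^2−57s+45)/(4s+4)

Apply the Euclidean algorithm:
  3s^5−18s^4+96s^3−222s^2+501s−360 = (−(3/4)s^2+(9/2)s−75/4)(−4s^3−28s−32) + (−120s^2+120s−960)
  −4s^3−28s−32 = ((1/30)s+1/30)(−120s^2+120s−960) + (0)
Last nonzero remainder: −120s^2+120s−960. Dividing through by −120 gives the monic gcd s^2−s+8.
Cancel s^2−s+8 from numerator and denominator to get the reduced form.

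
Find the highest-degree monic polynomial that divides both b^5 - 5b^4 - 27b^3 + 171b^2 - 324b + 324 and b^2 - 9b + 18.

b^2 - 9b + 18

By polynomial division,
  b^5 - 5b^4 - 27b^3 + 171b^2 - 324b + 324 = (b^3 + 4b^2 - 9b + 18)(b^2 - 9b + 18) + (0)
The last nonzero remainder b^2 - 9b + 18 is already monic.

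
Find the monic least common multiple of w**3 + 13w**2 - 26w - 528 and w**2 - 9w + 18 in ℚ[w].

Euclidean algorithm in ℚ[w]:
  w**3 + 13w**2 - 26w - 528 = (w + 22)(w**2 - 9w + 18) + (154w - 924)
  w**2 - 9w + 18 = ((1/154)w - 3/154)(154w - 924) + (0)
Last nonzero remainder: 154w - 924. Dividing through by 154 gives the monic gcd w - 6.
Then lcm(f, g) = f·g / gcd(f, g); expanding and making the result monic gives the answer.

w**4 + 10w**3 - 65w**2 - 450w + 1584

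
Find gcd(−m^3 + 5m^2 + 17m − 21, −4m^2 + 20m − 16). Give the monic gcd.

m − 1

Euclidean algorithm in ℚ[m]:
  −m^3 + 5m^2 + 17m − 21 = ((1/4)m)(−4m^2 + 20m − 16) + (21m − 21)
  −4m^2 + 20m − 16 = (−(4/21)m + 16/21)(21m − 21) + (0)
Last nonzero remainder: 21m − 21. Dividing through by 21 gives the monic gcd m − 1.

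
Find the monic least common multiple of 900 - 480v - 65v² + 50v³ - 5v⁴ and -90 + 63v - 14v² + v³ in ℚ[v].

By polynomial division,
  -5v⁴ + 50v³ - 65v² - 480v + 900 = (-5v - 20)(v³ - 14v² + 63v - 90) + (-30v² + 330v - 900)
  v³ - 14v² + 63v - 90 = (-(1/30)v + 1/10)(-30v² + 330v - 900) + (0)
Last nonzero remainder: -30v² + 330v - 900. Dividing through by -30 gives the monic gcd v² - 11v + 30.
Then lcm(f, g) = f·g / gcd(f, g); expanding and making the result monic gives the answer.

540 - 468v + 57v² + 43v³ - 13v⁴ + v⁵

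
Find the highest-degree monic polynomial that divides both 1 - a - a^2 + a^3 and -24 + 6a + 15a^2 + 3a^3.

-1 + a

Euclidean algorithm in ℚ[a]:
  a^3 - a^2 - a + 1 = (1/3)(3a^3 + 15a^2 + 6a - 24) + (-6a^2 - 3a + 9)
  3a^3 + 15a^2 + 6a - 24 = (-(1/2)a - 9/4)(-6a^2 - 3a + 9) + ((15/4)a - 15/4)
  -6a^2 - 3a + 9 = (-(8/5)a - 12/5)((15/4)a - 15/4) + (0)
Last nonzero remainder: (15/4)a - 15/4. Dividing through by 15/4 gives the monic gcd a - 1.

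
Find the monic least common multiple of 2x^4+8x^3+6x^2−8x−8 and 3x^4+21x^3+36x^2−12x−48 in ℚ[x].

Repeated division with remainder:
  2x^4+8x^3+6x^2−8x−8 = (2/3)(3x^4+21x^3+36x^2−12x−48) + (−6x^3−18x^2+24)
  3x^4+21x^3+36x^2−12x−48 = (−(1/2)x−2)(−6x^3−18x^2+24) + (0)
Last nonzero remainder: −6x^3−18x^2+24. Dividing through by −6 gives the monic gcd x^3+3x^2−4.
Then lcm(f, g) = f·g / gcd(f, g); expanding and making the result monic gives the answer.

x^5+8x^4+19x^3+8x^2−20x−16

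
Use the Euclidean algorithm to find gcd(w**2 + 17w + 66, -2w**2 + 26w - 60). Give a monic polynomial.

Apply the Euclidean algorithm:
  w**2 + 17w + 66 = (-1/2)(-2w**2 + 26w - 60) + (30w + 36)
  -2w**2 + 26w - 60 = (-(1/15)w + 71/75)(30w + 36) + (-2352/25)
  30w + 36 = (-(125/392)w - 75/196)(-2352/25) + (0)
The last nonzero remainder is the constant -2352/25, so the polynomials are coprime and gcd = 1.

1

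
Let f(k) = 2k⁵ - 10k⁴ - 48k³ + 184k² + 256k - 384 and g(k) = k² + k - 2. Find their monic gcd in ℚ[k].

k² + k - 2

By polynomial division,
  2k⁵ - 10k⁴ - 48k³ + 184k² + 256k - 384 = (2k³ - 12k² - 32k + 192)(k² + k - 2) + (0)
The last nonzero remainder k² + k - 2 is already monic.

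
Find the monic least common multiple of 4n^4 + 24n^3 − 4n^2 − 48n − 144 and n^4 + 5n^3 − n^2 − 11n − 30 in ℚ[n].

n^5 + 11n^4 + 29n^3 − 17n^2 − 96n − 180

Euclidean algorithm in ℚ[n]:
  4n^4 + 24n^3 − 4n^2 − 48n − 144 = (4)(n^4 + 5n^3 − n^2 − 11n − 30) + (4n^3 − 4n − 24)
  n^4 + 5n^3 − n^2 − 11n − 30 = ((1/4)n + 5/4)(4n^3 − 4n − 24) + (0)
Last nonzero remainder: 4n^3 − 4n − 24. Dividing through by 4 gives the monic gcd n^3 − n − 6.
Then lcm(f, g) = f·g / gcd(f, g); expanding and making the result monic gives the answer.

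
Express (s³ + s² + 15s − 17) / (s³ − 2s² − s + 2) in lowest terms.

(s² + 2s + 17)/(s² − s − 2)

Repeated division with remainder:
  s³ + s² + 15s − 17 = (s³ − 2s² − s + 2) + (3s² + 16s − 19)
  s³ − 2s² − s + 2 = ((1/3)s − 22/9)(3s² + 16s − 19) + ((400/9)s − 400/9)
  3s² + 16s − 19 = ((27/400)s + 171/400)((400/9)s − 400/9) + (0)
Last nonzero remainder: (400/9)s − 400/9. Dividing through by 400/9 gives the monic gcd s − 1.
Cancel s − 1 from numerator and denominator to get the reduced form.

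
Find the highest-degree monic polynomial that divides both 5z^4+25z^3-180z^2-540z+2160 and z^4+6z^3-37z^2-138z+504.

z^3-z^2-30z+72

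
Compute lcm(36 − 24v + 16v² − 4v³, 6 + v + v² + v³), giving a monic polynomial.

−18 + 3v − 2v² − 2v³ + v⁴

Euclidean algorithm in ℚ[v]:
  −4v³ + 16v² − 24v + 36 = (−4)(v³ + v² + v + 6) + (20v² − 20v + 60)
  v³ + v² + v + 6 = ((1/20)v + 1/10)(20v² − 20v + 60) + (0)
Last nonzero remainder: 20v² − 20v + 60. Dividing through by 20 gives the monic gcd v² − v + 3.
Then lcm(f, g) = f·g / gcd(f, g); expanding and making the result monic gives the answer.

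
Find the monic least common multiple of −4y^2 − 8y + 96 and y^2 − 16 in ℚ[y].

y^3 + 6y^2 − 16y − 96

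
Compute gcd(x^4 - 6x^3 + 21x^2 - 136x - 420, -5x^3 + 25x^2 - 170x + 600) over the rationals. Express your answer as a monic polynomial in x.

x^2 - x + 30

Euclidean algorithm in ℚ[x]:
  x^4 - 6x^3 + 21x^2 - 136x - 420 = (-(1/5)x + 1/5)(-5x^3 + 25x^2 - 170x + 600) + (-18x^2 + 18x - 540)
  -5x^3 + 25x^2 - 170x + 600 = ((5/18)x - 10/9)(-18x^2 + 18x - 540) + (0)
Last nonzero remainder: -18x^2 + 18x - 540. Dividing through by -18 gives the monic gcd x^2 - x + 30.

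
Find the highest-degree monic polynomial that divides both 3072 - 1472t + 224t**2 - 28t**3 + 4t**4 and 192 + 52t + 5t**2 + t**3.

48 + t + t**2

By polynomial division,
  4t**4 - 28t**3 + 224t**2 - 1472t + 3072 = (4t - 48)(t**3 + 5t**2 + 52t + 192) + (256t**2 + 256t + 12288)
  t**3 + 5t**2 + 52t + 192 = ((1/256)t + 1/64)(256t**2 + 256t + 12288) + (0)
Last nonzero remainder: 256t**2 + 256t + 12288. Dividing through by 256 gives the monic gcd t**2 + t + 48.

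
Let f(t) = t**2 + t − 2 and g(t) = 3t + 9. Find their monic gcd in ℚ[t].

1

Euclidean algorithm in ℚ[t]:
  t**2 + t − 2 = ((1/3)t − 2/3)(3t + 9) + (4)
  3t + 9 = ((3/4)t + 9/4)(4) + (0)
The last nonzero remainder is the constant 4, so the polynomials are coprime and gcd = 1.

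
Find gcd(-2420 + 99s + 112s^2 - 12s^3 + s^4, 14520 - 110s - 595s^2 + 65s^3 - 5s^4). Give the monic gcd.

Repeated division with remainder:
  s^4 - 12s^3 + 112s^2 + 99s - 2420 = (-1/5)(-5s^4 + 65s^3 - 595s^2 - 110s + 14520) + (s^3 - 7s^2 + 77s + 484)
  -5s^4 + 65s^3 - 595s^2 - 110s + 14520 = (-5s + 30)(s^3 - 7s^2 + 77s + 484) + (0)
The last nonzero remainder s^3 - 7s^2 + 77s + 484 is already monic.

484 + 77s - 7s^2 + s^3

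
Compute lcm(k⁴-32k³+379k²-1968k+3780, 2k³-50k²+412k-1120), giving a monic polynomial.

k⁵-40k⁴+635k³-5000k²+19524k-30240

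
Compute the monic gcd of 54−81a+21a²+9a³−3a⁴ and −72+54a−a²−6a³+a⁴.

Euclidean algorithm in ℚ[a]:
  −3a⁴+9a³+21a²−81a+54 = (−3)(a⁴−6a³−a²+54a−72) + (−9a³+18a²+81a−162)
  a⁴−6a³−a²+54a−72 = (−(1/9)a+4/9)(−9a³+18a²+81a−162) + (0)
Last nonzero remainder: −9a³+18a²+81a−162. Dividing through by −9 gives the monic gcd a³−2a²−9a+18.

18−9a−2a²+a³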